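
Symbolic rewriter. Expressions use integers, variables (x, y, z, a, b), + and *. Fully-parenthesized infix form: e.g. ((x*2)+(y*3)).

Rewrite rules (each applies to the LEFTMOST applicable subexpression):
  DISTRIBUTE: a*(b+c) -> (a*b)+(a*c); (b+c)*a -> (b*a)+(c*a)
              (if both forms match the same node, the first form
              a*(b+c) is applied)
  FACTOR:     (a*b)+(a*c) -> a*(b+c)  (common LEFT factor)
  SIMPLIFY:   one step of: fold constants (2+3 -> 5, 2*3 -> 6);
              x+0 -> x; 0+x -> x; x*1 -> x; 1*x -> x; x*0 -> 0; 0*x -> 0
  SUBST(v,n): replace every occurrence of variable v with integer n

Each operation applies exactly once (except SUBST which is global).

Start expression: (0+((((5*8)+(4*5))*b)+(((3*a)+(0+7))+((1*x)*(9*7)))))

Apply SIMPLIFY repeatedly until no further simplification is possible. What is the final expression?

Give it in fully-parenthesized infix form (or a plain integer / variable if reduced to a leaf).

Answer: ((60*b)+(((3*a)+7)+(x*63)))

Derivation:
Start: (0+((((5*8)+(4*5))*b)+(((3*a)+(0+7))+((1*x)*(9*7)))))
Step 1: at root: (0+((((5*8)+(4*5))*b)+(((3*a)+(0+7))+((1*x)*(9*7))))) -> ((((5*8)+(4*5))*b)+(((3*a)+(0+7))+((1*x)*(9*7)))); overall: (0+((((5*8)+(4*5))*b)+(((3*a)+(0+7))+((1*x)*(9*7))))) -> ((((5*8)+(4*5))*b)+(((3*a)+(0+7))+((1*x)*(9*7))))
Step 2: at LLL: (5*8) -> 40; overall: ((((5*8)+(4*5))*b)+(((3*a)+(0+7))+((1*x)*(9*7)))) -> (((40+(4*5))*b)+(((3*a)+(0+7))+((1*x)*(9*7))))
Step 3: at LLR: (4*5) -> 20; overall: (((40+(4*5))*b)+(((3*a)+(0+7))+((1*x)*(9*7)))) -> (((40+20)*b)+(((3*a)+(0+7))+((1*x)*(9*7))))
Step 4: at LL: (40+20) -> 60; overall: (((40+20)*b)+(((3*a)+(0+7))+((1*x)*(9*7)))) -> ((60*b)+(((3*a)+(0+7))+((1*x)*(9*7))))
Step 5: at RLR: (0+7) -> 7; overall: ((60*b)+(((3*a)+(0+7))+((1*x)*(9*7)))) -> ((60*b)+(((3*a)+7)+((1*x)*(9*7))))
Step 6: at RRL: (1*x) -> x; overall: ((60*b)+(((3*a)+7)+((1*x)*(9*7)))) -> ((60*b)+(((3*a)+7)+(x*(9*7))))
Step 7: at RRR: (9*7) -> 63; overall: ((60*b)+(((3*a)+7)+(x*(9*7)))) -> ((60*b)+(((3*a)+7)+(x*63)))
Fixed point: ((60*b)+(((3*a)+7)+(x*63)))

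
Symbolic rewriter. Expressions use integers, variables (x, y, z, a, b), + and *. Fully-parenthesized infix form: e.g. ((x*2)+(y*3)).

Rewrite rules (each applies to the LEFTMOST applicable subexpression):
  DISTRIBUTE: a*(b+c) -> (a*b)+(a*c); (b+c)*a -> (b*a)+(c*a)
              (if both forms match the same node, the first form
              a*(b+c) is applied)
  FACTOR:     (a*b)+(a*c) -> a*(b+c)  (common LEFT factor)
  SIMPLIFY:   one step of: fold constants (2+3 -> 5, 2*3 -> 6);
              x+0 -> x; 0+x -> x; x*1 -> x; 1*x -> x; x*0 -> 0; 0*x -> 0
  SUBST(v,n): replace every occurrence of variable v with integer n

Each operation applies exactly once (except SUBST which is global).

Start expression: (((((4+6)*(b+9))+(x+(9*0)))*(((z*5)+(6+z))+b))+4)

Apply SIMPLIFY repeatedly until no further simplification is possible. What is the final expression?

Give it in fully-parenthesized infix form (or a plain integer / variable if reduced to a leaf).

Answer: ((((10*(b+9))+x)*(((z*5)+(6+z))+b))+4)

Derivation:
Start: (((((4+6)*(b+9))+(x+(9*0)))*(((z*5)+(6+z))+b))+4)
Step 1: at LLLL: (4+6) -> 10; overall: (((((4+6)*(b+9))+(x+(9*0)))*(((z*5)+(6+z))+b))+4) -> ((((10*(b+9))+(x+(9*0)))*(((z*5)+(6+z))+b))+4)
Step 2: at LLRR: (9*0) -> 0; overall: ((((10*(b+9))+(x+(9*0)))*(((z*5)+(6+z))+b))+4) -> ((((10*(b+9))+(x+0))*(((z*5)+(6+z))+b))+4)
Step 3: at LLR: (x+0) -> x; overall: ((((10*(b+9))+(x+0))*(((z*5)+(6+z))+b))+4) -> ((((10*(b+9))+x)*(((z*5)+(6+z))+b))+4)
Fixed point: ((((10*(b+9))+x)*(((z*5)+(6+z))+b))+4)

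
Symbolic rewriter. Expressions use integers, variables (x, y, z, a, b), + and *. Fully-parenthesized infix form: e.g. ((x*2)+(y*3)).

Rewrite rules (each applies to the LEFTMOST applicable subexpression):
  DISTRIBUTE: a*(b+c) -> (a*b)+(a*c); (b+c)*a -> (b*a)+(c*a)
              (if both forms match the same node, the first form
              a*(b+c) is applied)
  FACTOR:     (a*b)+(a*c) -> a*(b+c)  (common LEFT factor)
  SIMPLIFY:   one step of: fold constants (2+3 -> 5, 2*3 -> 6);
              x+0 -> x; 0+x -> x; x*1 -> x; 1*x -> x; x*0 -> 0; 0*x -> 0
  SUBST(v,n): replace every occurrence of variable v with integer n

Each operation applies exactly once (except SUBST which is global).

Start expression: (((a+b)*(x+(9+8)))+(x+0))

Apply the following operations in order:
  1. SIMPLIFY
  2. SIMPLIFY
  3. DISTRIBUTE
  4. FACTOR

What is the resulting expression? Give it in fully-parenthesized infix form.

Answer: (((a+b)*(x+17))+x)

Derivation:
Start: (((a+b)*(x+(9+8)))+(x+0))
Apply SIMPLIFY at LRR (target: (9+8)): (((a+b)*(x+(9+8)))+(x+0)) -> (((a+b)*(x+17))+(x+0))
Apply SIMPLIFY at R (target: (x+0)): (((a+b)*(x+17))+(x+0)) -> (((a+b)*(x+17))+x)
Apply DISTRIBUTE at L (target: ((a+b)*(x+17))): (((a+b)*(x+17))+x) -> ((((a+b)*x)+((a+b)*17))+x)
Apply FACTOR at L (target: (((a+b)*x)+((a+b)*17))): ((((a+b)*x)+((a+b)*17))+x) -> (((a+b)*(x+17))+x)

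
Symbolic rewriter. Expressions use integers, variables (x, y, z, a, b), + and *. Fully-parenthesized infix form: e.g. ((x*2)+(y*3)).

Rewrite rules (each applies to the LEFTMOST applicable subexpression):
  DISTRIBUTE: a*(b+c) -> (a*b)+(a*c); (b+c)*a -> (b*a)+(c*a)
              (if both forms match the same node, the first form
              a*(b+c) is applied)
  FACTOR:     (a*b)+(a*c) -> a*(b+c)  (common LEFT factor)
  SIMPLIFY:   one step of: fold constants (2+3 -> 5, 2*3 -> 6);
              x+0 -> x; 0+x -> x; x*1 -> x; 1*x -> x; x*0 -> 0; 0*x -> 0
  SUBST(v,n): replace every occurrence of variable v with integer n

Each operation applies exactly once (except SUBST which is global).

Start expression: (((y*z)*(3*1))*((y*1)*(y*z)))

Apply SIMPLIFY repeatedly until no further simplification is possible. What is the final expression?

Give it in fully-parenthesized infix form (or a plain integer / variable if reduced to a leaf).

Start: (((y*z)*(3*1))*((y*1)*(y*z)))
Step 1: at LR: (3*1) -> 3; overall: (((y*z)*(3*1))*((y*1)*(y*z))) -> (((y*z)*3)*((y*1)*(y*z)))
Step 2: at RL: (y*1) -> y; overall: (((y*z)*3)*((y*1)*(y*z))) -> (((y*z)*3)*(y*(y*z)))
Fixed point: (((y*z)*3)*(y*(y*z)))

Answer: (((y*z)*3)*(y*(y*z)))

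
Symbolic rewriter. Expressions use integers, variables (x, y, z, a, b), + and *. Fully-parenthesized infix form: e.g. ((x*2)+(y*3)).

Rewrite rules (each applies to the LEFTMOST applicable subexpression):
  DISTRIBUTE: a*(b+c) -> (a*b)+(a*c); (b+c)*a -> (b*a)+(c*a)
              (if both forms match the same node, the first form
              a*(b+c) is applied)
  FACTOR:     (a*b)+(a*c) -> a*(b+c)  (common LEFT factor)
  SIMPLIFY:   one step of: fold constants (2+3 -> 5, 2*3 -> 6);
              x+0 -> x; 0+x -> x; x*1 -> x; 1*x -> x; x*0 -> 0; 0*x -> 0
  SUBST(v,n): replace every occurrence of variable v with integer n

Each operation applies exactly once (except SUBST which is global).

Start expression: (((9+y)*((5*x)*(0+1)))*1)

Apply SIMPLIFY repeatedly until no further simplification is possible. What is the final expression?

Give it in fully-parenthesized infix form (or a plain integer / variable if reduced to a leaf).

Answer: ((9+y)*(5*x))

Derivation:
Start: (((9+y)*((5*x)*(0+1)))*1)
Step 1: at root: (((9+y)*((5*x)*(0+1)))*1) -> ((9+y)*((5*x)*(0+1))); overall: (((9+y)*((5*x)*(0+1)))*1) -> ((9+y)*((5*x)*(0+1)))
Step 2: at RR: (0+1) -> 1; overall: ((9+y)*((5*x)*(0+1))) -> ((9+y)*((5*x)*1))
Step 3: at R: ((5*x)*1) -> (5*x); overall: ((9+y)*((5*x)*1)) -> ((9+y)*(5*x))
Fixed point: ((9+y)*(5*x))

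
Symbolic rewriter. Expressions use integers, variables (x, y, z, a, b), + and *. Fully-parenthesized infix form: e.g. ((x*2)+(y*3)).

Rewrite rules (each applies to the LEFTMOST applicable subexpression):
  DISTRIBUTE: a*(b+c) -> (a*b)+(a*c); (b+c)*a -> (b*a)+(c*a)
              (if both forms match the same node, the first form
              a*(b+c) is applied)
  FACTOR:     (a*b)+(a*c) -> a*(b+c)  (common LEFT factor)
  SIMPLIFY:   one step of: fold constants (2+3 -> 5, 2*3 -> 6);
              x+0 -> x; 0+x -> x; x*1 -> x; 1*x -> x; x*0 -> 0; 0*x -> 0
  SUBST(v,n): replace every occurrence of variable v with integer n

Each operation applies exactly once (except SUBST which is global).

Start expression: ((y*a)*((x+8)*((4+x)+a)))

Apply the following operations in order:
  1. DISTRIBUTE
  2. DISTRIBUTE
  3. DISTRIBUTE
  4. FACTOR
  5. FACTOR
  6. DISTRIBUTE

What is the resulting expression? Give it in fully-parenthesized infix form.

Answer: (((y*a)*((x+8)*(4+x)))+((y*a)*((x+8)*a)))

Derivation:
Start: ((y*a)*((x+8)*((4+x)+a)))
Apply DISTRIBUTE at R (target: ((x+8)*((4+x)+a))): ((y*a)*((x+8)*((4+x)+a))) -> ((y*a)*(((x+8)*(4+x))+((x+8)*a)))
Apply DISTRIBUTE at root (target: ((y*a)*(((x+8)*(4+x))+((x+8)*a)))): ((y*a)*(((x+8)*(4+x))+((x+8)*a))) -> (((y*a)*((x+8)*(4+x)))+((y*a)*((x+8)*a)))
Apply DISTRIBUTE at LR (target: ((x+8)*(4+x))): (((y*a)*((x+8)*(4+x)))+((y*a)*((x+8)*a))) -> (((y*a)*(((x+8)*4)+((x+8)*x)))+((y*a)*((x+8)*a)))
Apply FACTOR at root (target: (((y*a)*(((x+8)*4)+((x+8)*x)))+((y*a)*((x+8)*a)))): (((y*a)*(((x+8)*4)+((x+8)*x)))+((y*a)*((x+8)*a))) -> ((y*a)*((((x+8)*4)+((x+8)*x))+((x+8)*a)))
Apply FACTOR at RL (target: (((x+8)*4)+((x+8)*x))): ((y*a)*((((x+8)*4)+((x+8)*x))+((x+8)*a))) -> ((y*a)*(((x+8)*(4+x))+((x+8)*a)))
Apply DISTRIBUTE at root (target: ((y*a)*(((x+8)*(4+x))+((x+8)*a)))): ((y*a)*(((x+8)*(4+x))+((x+8)*a))) -> (((y*a)*((x+8)*(4+x)))+((y*a)*((x+8)*a)))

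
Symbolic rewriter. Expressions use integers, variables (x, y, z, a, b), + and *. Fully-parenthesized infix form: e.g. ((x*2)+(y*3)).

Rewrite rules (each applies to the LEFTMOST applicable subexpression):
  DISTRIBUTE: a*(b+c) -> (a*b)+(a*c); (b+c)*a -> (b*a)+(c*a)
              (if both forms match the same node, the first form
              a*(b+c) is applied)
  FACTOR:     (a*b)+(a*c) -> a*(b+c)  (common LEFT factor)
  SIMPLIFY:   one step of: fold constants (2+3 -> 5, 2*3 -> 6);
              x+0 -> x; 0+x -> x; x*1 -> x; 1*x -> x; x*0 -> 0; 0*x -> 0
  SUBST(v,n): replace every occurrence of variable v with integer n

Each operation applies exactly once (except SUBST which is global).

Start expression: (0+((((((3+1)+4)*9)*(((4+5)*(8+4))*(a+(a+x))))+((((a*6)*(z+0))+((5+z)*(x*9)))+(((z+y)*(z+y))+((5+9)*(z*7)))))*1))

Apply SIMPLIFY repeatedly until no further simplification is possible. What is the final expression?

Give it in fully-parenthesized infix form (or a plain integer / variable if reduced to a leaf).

Answer: ((72*(108*(a+(a+x))))+((((a*6)*z)+((5+z)*(x*9)))+(((z+y)*(z+y))+(14*(z*7)))))

Derivation:
Start: (0+((((((3+1)+4)*9)*(((4+5)*(8+4))*(a+(a+x))))+((((a*6)*(z+0))+((5+z)*(x*9)))+(((z+y)*(z+y))+((5+9)*(z*7)))))*1))
Step 1: at root: (0+((((((3+1)+4)*9)*(((4+5)*(8+4))*(a+(a+x))))+((((a*6)*(z+0))+((5+z)*(x*9)))+(((z+y)*(z+y))+((5+9)*(z*7)))))*1)) -> ((((((3+1)+4)*9)*(((4+5)*(8+4))*(a+(a+x))))+((((a*6)*(z+0))+((5+z)*(x*9)))+(((z+y)*(z+y))+((5+9)*(z*7)))))*1); overall: (0+((((((3+1)+4)*9)*(((4+5)*(8+4))*(a+(a+x))))+((((a*6)*(z+0))+((5+z)*(x*9)))+(((z+y)*(z+y))+((5+9)*(z*7)))))*1)) -> ((((((3+1)+4)*9)*(((4+5)*(8+4))*(a+(a+x))))+((((a*6)*(z+0))+((5+z)*(x*9)))+(((z+y)*(z+y))+((5+9)*(z*7)))))*1)
Step 2: at root: ((((((3+1)+4)*9)*(((4+5)*(8+4))*(a+(a+x))))+((((a*6)*(z+0))+((5+z)*(x*9)))+(((z+y)*(z+y))+((5+9)*(z*7)))))*1) -> (((((3+1)+4)*9)*(((4+5)*(8+4))*(a+(a+x))))+((((a*6)*(z+0))+((5+z)*(x*9)))+(((z+y)*(z+y))+((5+9)*(z*7))))); overall: ((((((3+1)+4)*9)*(((4+5)*(8+4))*(a+(a+x))))+((((a*6)*(z+0))+((5+z)*(x*9)))+(((z+y)*(z+y))+((5+9)*(z*7)))))*1) -> (((((3+1)+4)*9)*(((4+5)*(8+4))*(a+(a+x))))+((((a*6)*(z+0))+((5+z)*(x*9)))+(((z+y)*(z+y))+((5+9)*(z*7)))))
Step 3: at LLLL: (3+1) -> 4; overall: (((((3+1)+4)*9)*(((4+5)*(8+4))*(a+(a+x))))+((((a*6)*(z+0))+((5+z)*(x*9)))+(((z+y)*(z+y))+((5+9)*(z*7))))) -> ((((4+4)*9)*(((4+5)*(8+4))*(a+(a+x))))+((((a*6)*(z+0))+((5+z)*(x*9)))+(((z+y)*(z+y))+((5+9)*(z*7)))))
Step 4: at LLL: (4+4) -> 8; overall: ((((4+4)*9)*(((4+5)*(8+4))*(a+(a+x))))+((((a*6)*(z+0))+((5+z)*(x*9)))+(((z+y)*(z+y))+((5+9)*(z*7))))) -> (((8*9)*(((4+5)*(8+4))*(a+(a+x))))+((((a*6)*(z+0))+((5+z)*(x*9)))+(((z+y)*(z+y))+((5+9)*(z*7)))))
Step 5: at LL: (8*9) -> 72; overall: (((8*9)*(((4+5)*(8+4))*(a+(a+x))))+((((a*6)*(z+0))+((5+z)*(x*9)))+(((z+y)*(z+y))+((5+9)*(z*7))))) -> ((72*(((4+5)*(8+4))*(a+(a+x))))+((((a*6)*(z+0))+((5+z)*(x*9)))+(((z+y)*(z+y))+((5+9)*(z*7)))))
Step 6: at LRLL: (4+5) -> 9; overall: ((72*(((4+5)*(8+4))*(a+(a+x))))+((((a*6)*(z+0))+((5+z)*(x*9)))+(((z+y)*(z+y))+((5+9)*(z*7))))) -> ((72*((9*(8+4))*(a+(a+x))))+((((a*6)*(z+0))+((5+z)*(x*9)))+(((z+y)*(z+y))+((5+9)*(z*7)))))
Step 7: at LRLR: (8+4) -> 12; overall: ((72*((9*(8+4))*(a+(a+x))))+((((a*6)*(z+0))+((5+z)*(x*9)))+(((z+y)*(z+y))+((5+9)*(z*7))))) -> ((72*((9*12)*(a+(a+x))))+((((a*6)*(z+0))+((5+z)*(x*9)))+(((z+y)*(z+y))+((5+9)*(z*7)))))
Step 8: at LRL: (9*12) -> 108; overall: ((72*((9*12)*(a+(a+x))))+((((a*6)*(z+0))+((5+z)*(x*9)))+(((z+y)*(z+y))+((5+9)*(z*7))))) -> ((72*(108*(a+(a+x))))+((((a*6)*(z+0))+((5+z)*(x*9)))+(((z+y)*(z+y))+((5+9)*(z*7)))))
Step 9: at RLLR: (z+0) -> z; overall: ((72*(108*(a+(a+x))))+((((a*6)*(z+0))+((5+z)*(x*9)))+(((z+y)*(z+y))+((5+9)*(z*7))))) -> ((72*(108*(a+(a+x))))+((((a*6)*z)+((5+z)*(x*9)))+(((z+y)*(z+y))+((5+9)*(z*7)))))
Step 10: at RRRL: (5+9) -> 14; overall: ((72*(108*(a+(a+x))))+((((a*6)*z)+((5+z)*(x*9)))+(((z+y)*(z+y))+((5+9)*(z*7))))) -> ((72*(108*(a+(a+x))))+((((a*6)*z)+((5+z)*(x*9)))+(((z+y)*(z+y))+(14*(z*7)))))
Fixed point: ((72*(108*(a+(a+x))))+((((a*6)*z)+((5+z)*(x*9)))+(((z+y)*(z+y))+(14*(z*7)))))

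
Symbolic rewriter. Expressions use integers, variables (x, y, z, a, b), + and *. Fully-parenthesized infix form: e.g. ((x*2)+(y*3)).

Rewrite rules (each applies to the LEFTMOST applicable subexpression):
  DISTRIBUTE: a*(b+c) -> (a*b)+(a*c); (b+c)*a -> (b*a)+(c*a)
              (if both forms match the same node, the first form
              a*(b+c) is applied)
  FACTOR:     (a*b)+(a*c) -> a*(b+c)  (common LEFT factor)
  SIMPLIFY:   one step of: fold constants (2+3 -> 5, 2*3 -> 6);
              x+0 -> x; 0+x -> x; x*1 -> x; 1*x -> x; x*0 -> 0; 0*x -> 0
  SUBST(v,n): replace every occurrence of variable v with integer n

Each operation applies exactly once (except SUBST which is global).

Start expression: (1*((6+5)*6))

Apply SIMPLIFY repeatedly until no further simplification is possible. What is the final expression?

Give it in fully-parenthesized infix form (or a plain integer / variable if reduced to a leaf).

Answer: 66

Derivation:
Start: (1*((6+5)*6))
Step 1: at root: (1*((6+5)*6)) -> ((6+5)*6); overall: (1*((6+5)*6)) -> ((6+5)*6)
Step 2: at L: (6+5) -> 11; overall: ((6+5)*6) -> (11*6)
Step 3: at root: (11*6) -> 66; overall: (11*6) -> 66
Fixed point: 66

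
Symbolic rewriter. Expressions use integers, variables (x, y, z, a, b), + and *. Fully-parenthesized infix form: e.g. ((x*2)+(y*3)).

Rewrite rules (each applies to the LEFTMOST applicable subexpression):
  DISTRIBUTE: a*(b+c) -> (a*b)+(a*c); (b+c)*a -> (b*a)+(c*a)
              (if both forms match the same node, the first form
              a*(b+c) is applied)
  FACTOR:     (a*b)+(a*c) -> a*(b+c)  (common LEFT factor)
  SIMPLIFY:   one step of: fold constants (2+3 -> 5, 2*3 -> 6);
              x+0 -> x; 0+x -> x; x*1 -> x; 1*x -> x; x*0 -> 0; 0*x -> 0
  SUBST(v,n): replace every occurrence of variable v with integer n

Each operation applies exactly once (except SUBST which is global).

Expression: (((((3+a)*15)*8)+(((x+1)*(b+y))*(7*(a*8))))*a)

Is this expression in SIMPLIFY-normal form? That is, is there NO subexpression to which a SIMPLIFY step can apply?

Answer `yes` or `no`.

Expression: (((((3+a)*15)*8)+(((x+1)*(b+y))*(7*(a*8))))*a)
Scanning for simplifiable subexpressions (pre-order)...
  at root: (((((3+a)*15)*8)+(((x+1)*(b+y))*(7*(a*8))))*a) (not simplifiable)
  at L: ((((3+a)*15)*8)+(((x+1)*(b+y))*(7*(a*8)))) (not simplifiable)
  at LL: (((3+a)*15)*8) (not simplifiable)
  at LLL: ((3+a)*15) (not simplifiable)
  at LLLL: (3+a) (not simplifiable)
  at LR: (((x+1)*(b+y))*(7*(a*8))) (not simplifiable)
  at LRL: ((x+1)*(b+y)) (not simplifiable)
  at LRLL: (x+1) (not simplifiable)
  at LRLR: (b+y) (not simplifiable)
  at LRR: (7*(a*8)) (not simplifiable)
  at LRRR: (a*8) (not simplifiable)
Result: no simplifiable subexpression found -> normal form.

Answer: yes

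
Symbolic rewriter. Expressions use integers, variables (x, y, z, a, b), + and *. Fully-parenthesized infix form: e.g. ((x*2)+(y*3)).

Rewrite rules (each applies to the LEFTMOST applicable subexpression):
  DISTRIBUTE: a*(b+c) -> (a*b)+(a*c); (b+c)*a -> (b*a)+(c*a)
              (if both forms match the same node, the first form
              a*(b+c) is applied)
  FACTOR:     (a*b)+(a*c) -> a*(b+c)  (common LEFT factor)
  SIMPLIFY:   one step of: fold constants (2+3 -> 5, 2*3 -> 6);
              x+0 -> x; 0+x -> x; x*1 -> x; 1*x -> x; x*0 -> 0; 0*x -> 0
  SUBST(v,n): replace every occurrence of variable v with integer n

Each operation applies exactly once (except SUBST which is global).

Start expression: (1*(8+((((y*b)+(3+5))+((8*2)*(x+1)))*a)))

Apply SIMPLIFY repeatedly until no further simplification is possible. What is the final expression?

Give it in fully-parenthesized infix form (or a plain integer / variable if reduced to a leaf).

Start: (1*(8+((((y*b)+(3+5))+((8*2)*(x+1)))*a)))
Step 1: at root: (1*(8+((((y*b)+(3+5))+((8*2)*(x+1)))*a))) -> (8+((((y*b)+(3+5))+((8*2)*(x+1)))*a)); overall: (1*(8+((((y*b)+(3+5))+((8*2)*(x+1)))*a))) -> (8+((((y*b)+(3+5))+((8*2)*(x+1)))*a))
Step 2: at RLLR: (3+5) -> 8; overall: (8+((((y*b)+(3+5))+((8*2)*(x+1)))*a)) -> (8+((((y*b)+8)+((8*2)*(x+1)))*a))
Step 3: at RLRL: (8*2) -> 16; overall: (8+((((y*b)+8)+((8*2)*(x+1)))*a)) -> (8+((((y*b)+8)+(16*(x+1)))*a))
Fixed point: (8+((((y*b)+8)+(16*(x+1)))*a))

Answer: (8+((((y*b)+8)+(16*(x+1)))*a))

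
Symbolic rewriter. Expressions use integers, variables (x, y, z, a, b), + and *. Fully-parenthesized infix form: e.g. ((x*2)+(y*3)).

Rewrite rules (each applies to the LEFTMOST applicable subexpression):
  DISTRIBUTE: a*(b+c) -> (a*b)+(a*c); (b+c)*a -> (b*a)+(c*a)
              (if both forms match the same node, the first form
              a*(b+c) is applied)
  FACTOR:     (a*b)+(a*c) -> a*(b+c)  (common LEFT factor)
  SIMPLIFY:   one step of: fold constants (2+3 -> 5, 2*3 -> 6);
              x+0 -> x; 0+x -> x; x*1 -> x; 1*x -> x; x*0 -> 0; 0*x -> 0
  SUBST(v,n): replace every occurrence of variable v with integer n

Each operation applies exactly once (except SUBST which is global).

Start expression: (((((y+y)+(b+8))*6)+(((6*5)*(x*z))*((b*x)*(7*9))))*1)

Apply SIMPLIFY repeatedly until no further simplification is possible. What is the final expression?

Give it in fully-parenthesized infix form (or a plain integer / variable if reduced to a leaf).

Answer: ((((y+y)+(b+8))*6)+((30*(x*z))*((b*x)*63)))

Derivation:
Start: (((((y+y)+(b+8))*6)+(((6*5)*(x*z))*((b*x)*(7*9))))*1)
Step 1: at root: (((((y+y)+(b+8))*6)+(((6*5)*(x*z))*((b*x)*(7*9))))*1) -> ((((y+y)+(b+8))*6)+(((6*5)*(x*z))*((b*x)*(7*9)))); overall: (((((y+y)+(b+8))*6)+(((6*5)*(x*z))*((b*x)*(7*9))))*1) -> ((((y+y)+(b+8))*6)+(((6*5)*(x*z))*((b*x)*(7*9))))
Step 2: at RLL: (6*5) -> 30; overall: ((((y+y)+(b+8))*6)+(((6*5)*(x*z))*((b*x)*(7*9)))) -> ((((y+y)+(b+8))*6)+((30*(x*z))*((b*x)*(7*9))))
Step 3: at RRR: (7*9) -> 63; overall: ((((y+y)+(b+8))*6)+((30*(x*z))*((b*x)*(7*9)))) -> ((((y+y)+(b+8))*6)+((30*(x*z))*((b*x)*63)))
Fixed point: ((((y+y)+(b+8))*6)+((30*(x*z))*((b*x)*63)))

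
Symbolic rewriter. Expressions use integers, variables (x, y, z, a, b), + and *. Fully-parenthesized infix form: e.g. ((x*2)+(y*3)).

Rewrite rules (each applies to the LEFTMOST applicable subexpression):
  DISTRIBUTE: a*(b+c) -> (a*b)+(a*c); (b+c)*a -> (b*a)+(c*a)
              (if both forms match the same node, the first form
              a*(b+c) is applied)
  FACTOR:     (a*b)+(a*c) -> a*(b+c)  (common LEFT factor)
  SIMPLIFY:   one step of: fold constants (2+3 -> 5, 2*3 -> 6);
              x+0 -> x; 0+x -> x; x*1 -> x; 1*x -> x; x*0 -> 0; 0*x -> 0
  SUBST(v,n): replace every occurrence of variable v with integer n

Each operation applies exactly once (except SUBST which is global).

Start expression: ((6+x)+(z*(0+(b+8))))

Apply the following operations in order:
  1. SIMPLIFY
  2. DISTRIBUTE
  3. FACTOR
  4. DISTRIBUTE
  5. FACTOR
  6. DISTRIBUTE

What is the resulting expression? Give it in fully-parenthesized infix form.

Start: ((6+x)+(z*(0+(b+8))))
Apply SIMPLIFY at RR (target: (0+(b+8))): ((6+x)+(z*(0+(b+8)))) -> ((6+x)+(z*(b+8)))
Apply DISTRIBUTE at R (target: (z*(b+8))): ((6+x)+(z*(b+8))) -> ((6+x)+((z*b)+(z*8)))
Apply FACTOR at R (target: ((z*b)+(z*8))): ((6+x)+((z*b)+(z*8))) -> ((6+x)+(z*(b+8)))
Apply DISTRIBUTE at R (target: (z*(b+8))): ((6+x)+(z*(b+8))) -> ((6+x)+((z*b)+(z*8)))
Apply FACTOR at R (target: ((z*b)+(z*8))): ((6+x)+((z*b)+(z*8))) -> ((6+x)+(z*(b+8)))
Apply DISTRIBUTE at R (target: (z*(b+8))): ((6+x)+(z*(b+8))) -> ((6+x)+((z*b)+(z*8)))

Answer: ((6+x)+((z*b)+(z*8)))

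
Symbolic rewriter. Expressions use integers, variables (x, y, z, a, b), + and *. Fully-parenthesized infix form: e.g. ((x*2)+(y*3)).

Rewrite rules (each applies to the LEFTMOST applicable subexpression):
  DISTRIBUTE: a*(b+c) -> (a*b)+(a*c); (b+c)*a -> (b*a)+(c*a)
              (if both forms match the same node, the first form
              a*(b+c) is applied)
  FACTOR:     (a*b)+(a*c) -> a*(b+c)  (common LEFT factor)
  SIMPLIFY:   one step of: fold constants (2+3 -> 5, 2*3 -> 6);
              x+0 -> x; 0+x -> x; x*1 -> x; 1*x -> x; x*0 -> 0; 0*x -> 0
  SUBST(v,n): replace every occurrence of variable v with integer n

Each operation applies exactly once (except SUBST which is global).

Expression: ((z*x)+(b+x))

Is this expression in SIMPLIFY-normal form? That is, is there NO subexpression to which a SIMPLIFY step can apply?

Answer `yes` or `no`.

Answer: yes

Derivation:
Expression: ((z*x)+(b+x))
Scanning for simplifiable subexpressions (pre-order)...
  at root: ((z*x)+(b+x)) (not simplifiable)
  at L: (z*x) (not simplifiable)
  at R: (b+x) (not simplifiable)
Result: no simplifiable subexpression found -> normal form.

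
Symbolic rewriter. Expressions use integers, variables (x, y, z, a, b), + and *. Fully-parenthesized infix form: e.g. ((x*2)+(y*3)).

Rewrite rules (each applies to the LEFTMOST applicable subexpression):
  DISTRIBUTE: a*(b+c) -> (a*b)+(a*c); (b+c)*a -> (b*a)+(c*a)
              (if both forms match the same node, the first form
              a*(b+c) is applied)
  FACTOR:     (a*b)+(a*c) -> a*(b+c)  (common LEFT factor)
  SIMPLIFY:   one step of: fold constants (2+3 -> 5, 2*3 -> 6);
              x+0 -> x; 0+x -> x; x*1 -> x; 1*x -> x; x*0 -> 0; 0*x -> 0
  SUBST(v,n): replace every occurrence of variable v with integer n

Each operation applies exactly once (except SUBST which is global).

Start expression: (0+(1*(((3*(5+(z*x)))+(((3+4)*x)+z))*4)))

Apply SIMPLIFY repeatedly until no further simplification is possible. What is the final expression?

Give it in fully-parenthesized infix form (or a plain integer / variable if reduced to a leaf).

Start: (0+(1*(((3*(5+(z*x)))+(((3+4)*x)+z))*4)))
Step 1: at root: (0+(1*(((3*(5+(z*x)))+(((3+4)*x)+z))*4))) -> (1*(((3*(5+(z*x)))+(((3+4)*x)+z))*4)); overall: (0+(1*(((3*(5+(z*x)))+(((3+4)*x)+z))*4))) -> (1*(((3*(5+(z*x)))+(((3+4)*x)+z))*4))
Step 2: at root: (1*(((3*(5+(z*x)))+(((3+4)*x)+z))*4)) -> (((3*(5+(z*x)))+(((3+4)*x)+z))*4); overall: (1*(((3*(5+(z*x)))+(((3+4)*x)+z))*4)) -> (((3*(5+(z*x)))+(((3+4)*x)+z))*4)
Step 3: at LRLL: (3+4) -> 7; overall: (((3*(5+(z*x)))+(((3+4)*x)+z))*4) -> (((3*(5+(z*x)))+((7*x)+z))*4)
Fixed point: (((3*(5+(z*x)))+((7*x)+z))*4)

Answer: (((3*(5+(z*x)))+((7*x)+z))*4)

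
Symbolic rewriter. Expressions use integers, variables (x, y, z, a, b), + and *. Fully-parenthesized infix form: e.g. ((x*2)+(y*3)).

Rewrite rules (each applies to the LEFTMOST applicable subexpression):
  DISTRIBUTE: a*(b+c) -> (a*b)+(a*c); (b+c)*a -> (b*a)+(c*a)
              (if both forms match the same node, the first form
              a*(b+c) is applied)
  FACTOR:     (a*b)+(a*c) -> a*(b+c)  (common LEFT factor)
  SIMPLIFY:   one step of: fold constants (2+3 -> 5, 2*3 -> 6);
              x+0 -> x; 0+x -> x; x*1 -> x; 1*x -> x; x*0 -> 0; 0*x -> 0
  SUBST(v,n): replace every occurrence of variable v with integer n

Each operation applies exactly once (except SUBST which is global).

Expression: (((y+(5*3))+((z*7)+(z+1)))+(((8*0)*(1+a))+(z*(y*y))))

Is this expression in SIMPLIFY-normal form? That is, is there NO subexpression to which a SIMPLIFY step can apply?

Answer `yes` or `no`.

Expression: (((y+(5*3))+((z*7)+(z+1)))+(((8*0)*(1+a))+(z*(y*y))))
Scanning for simplifiable subexpressions (pre-order)...
  at root: (((y+(5*3))+((z*7)+(z+1)))+(((8*0)*(1+a))+(z*(y*y)))) (not simplifiable)
  at L: ((y+(5*3))+((z*7)+(z+1))) (not simplifiable)
  at LL: (y+(5*3)) (not simplifiable)
  at LLR: (5*3) (SIMPLIFIABLE)
  at LR: ((z*7)+(z+1)) (not simplifiable)
  at LRL: (z*7) (not simplifiable)
  at LRR: (z+1) (not simplifiable)
  at R: (((8*0)*(1+a))+(z*(y*y))) (not simplifiable)
  at RL: ((8*0)*(1+a)) (not simplifiable)
  at RLL: (8*0) (SIMPLIFIABLE)
  at RLR: (1+a) (not simplifiable)
  at RR: (z*(y*y)) (not simplifiable)
  at RRR: (y*y) (not simplifiable)
Found simplifiable subexpr at path LLR: (5*3)
One SIMPLIFY step would give: (((y+15)+((z*7)+(z+1)))+(((8*0)*(1+a))+(z*(y*y))))
-> NOT in normal form.

Answer: no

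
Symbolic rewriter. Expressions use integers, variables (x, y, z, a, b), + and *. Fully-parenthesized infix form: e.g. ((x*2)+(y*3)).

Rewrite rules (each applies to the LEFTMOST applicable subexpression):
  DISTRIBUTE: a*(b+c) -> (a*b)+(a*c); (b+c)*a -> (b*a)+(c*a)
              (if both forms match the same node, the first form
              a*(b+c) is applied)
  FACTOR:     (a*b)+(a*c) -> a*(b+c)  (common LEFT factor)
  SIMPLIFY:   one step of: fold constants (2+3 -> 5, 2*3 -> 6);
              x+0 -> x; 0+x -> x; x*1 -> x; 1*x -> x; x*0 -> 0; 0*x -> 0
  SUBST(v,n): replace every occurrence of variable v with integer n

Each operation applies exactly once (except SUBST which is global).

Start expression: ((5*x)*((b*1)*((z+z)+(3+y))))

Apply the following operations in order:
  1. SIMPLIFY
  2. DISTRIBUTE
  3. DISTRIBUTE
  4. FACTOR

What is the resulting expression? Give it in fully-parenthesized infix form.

Start: ((5*x)*((b*1)*((z+z)+(3+y))))
Apply SIMPLIFY at RL (target: (b*1)): ((5*x)*((b*1)*((z+z)+(3+y)))) -> ((5*x)*(b*((z+z)+(3+y))))
Apply DISTRIBUTE at R (target: (b*((z+z)+(3+y)))): ((5*x)*(b*((z+z)+(3+y)))) -> ((5*x)*((b*(z+z))+(b*(3+y))))
Apply DISTRIBUTE at root (target: ((5*x)*((b*(z+z))+(b*(3+y))))): ((5*x)*((b*(z+z))+(b*(3+y)))) -> (((5*x)*(b*(z+z)))+((5*x)*(b*(3+y))))
Apply FACTOR at root (target: (((5*x)*(b*(z+z)))+((5*x)*(b*(3+y))))): (((5*x)*(b*(z+z)))+((5*x)*(b*(3+y)))) -> ((5*x)*((b*(z+z))+(b*(3+y))))

Answer: ((5*x)*((b*(z+z))+(b*(3+y))))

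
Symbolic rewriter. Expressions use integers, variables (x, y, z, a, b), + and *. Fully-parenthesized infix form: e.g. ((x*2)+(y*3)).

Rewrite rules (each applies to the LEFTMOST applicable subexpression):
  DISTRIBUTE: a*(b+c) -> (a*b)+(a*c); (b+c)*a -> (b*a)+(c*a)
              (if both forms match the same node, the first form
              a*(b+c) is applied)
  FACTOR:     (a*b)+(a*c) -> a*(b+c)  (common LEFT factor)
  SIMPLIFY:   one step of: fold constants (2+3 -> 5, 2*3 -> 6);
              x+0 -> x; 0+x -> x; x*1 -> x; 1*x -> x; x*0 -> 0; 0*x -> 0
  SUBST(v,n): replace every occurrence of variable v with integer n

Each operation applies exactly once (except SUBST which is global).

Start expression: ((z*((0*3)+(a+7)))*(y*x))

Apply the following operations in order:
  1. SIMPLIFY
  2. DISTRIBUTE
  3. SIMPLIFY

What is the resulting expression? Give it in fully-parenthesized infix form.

Answer: ((0+(z*(a+7)))*(y*x))

Derivation:
Start: ((z*((0*3)+(a+7)))*(y*x))
Apply SIMPLIFY at LRL (target: (0*3)): ((z*((0*3)+(a+7)))*(y*x)) -> ((z*(0+(a+7)))*(y*x))
Apply DISTRIBUTE at L (target: (z*(0+(a+7)))): ((z*(0+(a+7)))*(y*x)) -> (((z*0)+(z*(a+7)))*(y*x))
Apply SIMPLIFY at LL (target: (z*0)): (((z*0)+(z*(a+7)))*(y*x)) -> ((0+(z*(a+7)))*(y*x))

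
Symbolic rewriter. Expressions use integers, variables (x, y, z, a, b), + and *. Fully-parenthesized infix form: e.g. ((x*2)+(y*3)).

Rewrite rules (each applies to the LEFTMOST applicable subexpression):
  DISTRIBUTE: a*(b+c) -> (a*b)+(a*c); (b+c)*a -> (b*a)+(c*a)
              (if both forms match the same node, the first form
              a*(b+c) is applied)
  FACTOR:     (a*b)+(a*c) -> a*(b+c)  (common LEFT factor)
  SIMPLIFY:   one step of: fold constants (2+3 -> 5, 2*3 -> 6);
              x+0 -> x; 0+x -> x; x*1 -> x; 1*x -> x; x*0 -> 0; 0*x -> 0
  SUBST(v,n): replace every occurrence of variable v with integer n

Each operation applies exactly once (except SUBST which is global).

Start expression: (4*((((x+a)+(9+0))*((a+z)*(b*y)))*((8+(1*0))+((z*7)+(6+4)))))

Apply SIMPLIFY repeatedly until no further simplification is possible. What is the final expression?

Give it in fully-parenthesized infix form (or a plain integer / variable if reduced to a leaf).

Start: (4*((((x+a)+(9+0))*((a+z)*(b*y)))*((8+(1*0))+((z*7)+(6+4)))))
Step 1: at RLLR: (9+0) -> 9; overall: (4*((((x+a)+(9+0))*((a+z)*(b*y)))*((8+(1*0))+((z*7)+(6+4))))) -> (4*((((x+a)+9)*((a+z)*(b*y)))*((8+(1*0))+((z*7)+(6+4)))))
Step 2: at RRLR: (1*0) -> 0; overall: (4*((((x+a)+9)*((a+z)*(b*y)))*((8+(1*0))+((z*7)+(6+4))))) -> (4*((((x+a)+9)*((a+z)*(b*y)))*((8+0)+((z*7)+(6+4)))))
Step 3: at RRL: (8+0) -> 8; overall: (4*((((x+a)+9)*((a+z)*(b*y)))*((8+0)+((z*7)+(6+4))))) -> (4*((((x+a)+9)*((a+z)*(b*y)))*(8+((z*7)+(6+4)))))
Step 4: at RRRR: (6+4) -> 10; overall: (4*((((x+a)+9)*((a+z)*(b*y)))*(8+((z*7)+(6+4))))) -> (4*((((x+a)+9)*((a+z)*(b*y)))*(8+((z*7)+10))))
Fixed point: (4*((((x+a)+9)*((a+z)*(b*y)))*(8+((z*7)+10))))

Answer: (4*((((x+a)+9)*((a+z)*(b*y)))*(8+((z*7)+10))))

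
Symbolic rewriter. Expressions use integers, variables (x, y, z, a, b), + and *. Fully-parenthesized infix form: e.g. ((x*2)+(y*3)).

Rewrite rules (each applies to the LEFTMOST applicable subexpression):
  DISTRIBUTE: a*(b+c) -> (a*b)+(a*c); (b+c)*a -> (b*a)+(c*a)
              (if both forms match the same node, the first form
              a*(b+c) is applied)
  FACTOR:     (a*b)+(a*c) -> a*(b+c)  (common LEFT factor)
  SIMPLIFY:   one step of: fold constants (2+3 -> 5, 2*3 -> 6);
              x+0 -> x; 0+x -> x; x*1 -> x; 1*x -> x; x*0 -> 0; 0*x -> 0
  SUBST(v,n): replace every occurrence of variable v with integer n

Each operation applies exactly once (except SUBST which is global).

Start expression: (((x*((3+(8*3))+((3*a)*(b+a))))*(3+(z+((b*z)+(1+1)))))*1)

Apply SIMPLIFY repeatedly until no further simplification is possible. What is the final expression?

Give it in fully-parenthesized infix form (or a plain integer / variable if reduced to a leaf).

Start: (((x*((3+(8*3))+((3*a)*(b+a))))*(3+(z+((b*z)+(1+1)))))*1)
Step 1: at root: (((x*((3+(8*3))+((3*a)*(b+a))))*(3+(z+((b*z)+(1+1)))))*1) -> ((x*((3+(8*3))+((3*a)*(b+a))))*(3+(z+((b*z)+(1+1))))); overall: (((x*((3+(8*3))+((3*a)*(b+a))))*(3+(z+((b*z)+(1+1)))))*1) -> ((x*((3+(8*3))+((3*a)*(b+a))))*(3+(z+((b*z)+(1+1)))))
Step 2: at LRLR: (8*3) -> 24; overall: ((x*((3+(8*3))+((3*a)*(b+a))))*(3+(z+((b*z)+(1+1))))) -> ((x*((3+24)+((3*a)*(b+a))))*(3+(z+((b*z)+(1+1)))))
Step 3: at LRL: (3+24) -> 27; overall: ((x*((3+24)+((3*a)*(b+a))))*(3+(z+((b*z)+(1+1))))) -> ((x*(27+((3*a)*(b+a))))*(3+(z+((b*z)+(1+1)))))
Step 4: at RRRR: (1+1) -> 2; overall: ((x*(27+((3*a)*(b+a))))*(3+(z+((b*z)+(1+1))))) -> ((x*(27+((3*a)*(b+a))))*(3+(z+((b*z)+2))))
Fixed point: ((x*(27+((3*a)*(b+a))))*(3+(z+((b*z)+2))))

Answer: ((x*(27+((3*a)*(b+a))))*(3+(z+((b*z)+2))))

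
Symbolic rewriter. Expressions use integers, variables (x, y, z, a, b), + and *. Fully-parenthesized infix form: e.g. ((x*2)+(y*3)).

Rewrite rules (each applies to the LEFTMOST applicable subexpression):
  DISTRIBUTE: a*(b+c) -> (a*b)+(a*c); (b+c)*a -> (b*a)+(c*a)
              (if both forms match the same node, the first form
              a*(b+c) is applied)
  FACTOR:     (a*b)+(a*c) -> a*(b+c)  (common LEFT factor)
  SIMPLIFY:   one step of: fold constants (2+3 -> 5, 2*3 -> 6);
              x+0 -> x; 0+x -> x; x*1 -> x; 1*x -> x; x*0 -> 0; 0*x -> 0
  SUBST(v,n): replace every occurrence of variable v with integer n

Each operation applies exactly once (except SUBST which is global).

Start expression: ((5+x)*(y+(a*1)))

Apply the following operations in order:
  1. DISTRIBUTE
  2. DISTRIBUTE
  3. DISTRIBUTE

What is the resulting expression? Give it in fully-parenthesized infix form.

Answer: (((5*y)+(x*y))+((5*(a*1))+(x*(a*1))))

Derivation:
Start: ((5+x)*(y+(a*1)))
Apply DISTRIBUTE at root (target: ((5+x)*(y+(a*1)))): ((5+x)*(y+(a*1))) -> (((5+x)*y)+((5+x)*(a*1)))
Apply DISTRIBUTE at L (target: ((5+x)*y)): (((5+x)*y)+((5+x)*(a*1))) -> (((5*y)+(x*y))+((5+x)*(a*1)))
Apply DISTRIBUTE at R (target: ((5+x)*(a*1))): (((5*y)+(x*y))+((5+x)*(a*1))) -> (((5*y)+(x*y))+((5*(a*1))+(x*(a*1))))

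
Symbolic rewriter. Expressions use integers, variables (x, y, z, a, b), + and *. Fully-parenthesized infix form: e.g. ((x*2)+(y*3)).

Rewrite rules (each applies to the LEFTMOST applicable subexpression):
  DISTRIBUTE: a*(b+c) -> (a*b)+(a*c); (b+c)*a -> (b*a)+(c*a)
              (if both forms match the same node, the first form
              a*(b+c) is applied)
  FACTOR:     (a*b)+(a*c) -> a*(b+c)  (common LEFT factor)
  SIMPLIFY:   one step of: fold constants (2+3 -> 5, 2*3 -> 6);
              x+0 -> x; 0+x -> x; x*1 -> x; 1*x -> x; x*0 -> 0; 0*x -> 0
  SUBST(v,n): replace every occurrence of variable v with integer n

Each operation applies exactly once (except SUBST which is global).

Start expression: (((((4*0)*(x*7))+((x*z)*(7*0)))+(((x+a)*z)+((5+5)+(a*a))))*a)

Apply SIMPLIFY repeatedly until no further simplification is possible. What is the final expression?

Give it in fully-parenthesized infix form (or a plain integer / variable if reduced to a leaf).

Answer: ((((x+a)*z)+(10+(a*a)))*a)

Derivation:
Start: (((((4*0)*(x*7))+((x*z)*(7*0)))+(((x+a)*z)+((5+5)+(a*a))))*a)
Step 1: at LLLL: (4*0) -> 0; overall: (((((4*0)*(x*7))+((x*z)*(7*0)))+(((x+a)*z)+((5+5)+(a*a))))*a) -> ((((0*(x*7))+((x*z)*(7*0)))+(((x+a)*z)+((5+5)+(a*a))))*a)
Step 2: at LLL: (0*(x*7)) -> 0; overall: ((((0*(x*7))+((x*z)*(7*0)))+(((x+a)*z)+((5+5)+(a*a))))*a) -> (((0+((x*z)*(7*0)))+(((x+a)*z)+((5+5)+(a*a))))*a)
Step 3: at LL: (0+((x*z)*(7*0))) -> ((x*z)*(7*0)); overall: (((0+((x*z)*(7*0)))+(((x+a)*z)+((5+5)+(a*a))))*a) -> ((((x*z)*(7*0))+(((x+a)*z)+((5+5)+(a*a))))*a)
Step 4: at LLR: (7*0) -> 0; overall: ((((x*z)*(7*0))+(((x+a)*z)+((5+5)+(a*a))))*a) -> ((((x*z)*0)+(((x+a)*z)+((5+5)+(a*a))))*a)
Step 5: at LL: ((x*z)*0) -> 0; overall: ((((x*z)*0)+(((x+a)*z)+((5+5)+(a*a))))*a) -> ((0+(((x+a)*z)+((5+5)+(a*a))))*a)
Step 6: at L: (0+(((x+a)*z)+((5+5)+(a*a)))) -> (((x+a)*z)+((5+5)+(a*a))); overall: ((0+(((x+a)*z)+((5+5)+(a*a))))*a) -> ((((x+a)*z)+((5+5)+(a*a)))*a)
Step 7: at LRL: (5+5) -> 10; overall: ((((x+a)*z)+((5+5)+(a*a)))*a) -> ((((x+a)*z)+(10+(a*a)))*a)
Fixed point: ((((x+a)*z)+(10+(a*a)))*a)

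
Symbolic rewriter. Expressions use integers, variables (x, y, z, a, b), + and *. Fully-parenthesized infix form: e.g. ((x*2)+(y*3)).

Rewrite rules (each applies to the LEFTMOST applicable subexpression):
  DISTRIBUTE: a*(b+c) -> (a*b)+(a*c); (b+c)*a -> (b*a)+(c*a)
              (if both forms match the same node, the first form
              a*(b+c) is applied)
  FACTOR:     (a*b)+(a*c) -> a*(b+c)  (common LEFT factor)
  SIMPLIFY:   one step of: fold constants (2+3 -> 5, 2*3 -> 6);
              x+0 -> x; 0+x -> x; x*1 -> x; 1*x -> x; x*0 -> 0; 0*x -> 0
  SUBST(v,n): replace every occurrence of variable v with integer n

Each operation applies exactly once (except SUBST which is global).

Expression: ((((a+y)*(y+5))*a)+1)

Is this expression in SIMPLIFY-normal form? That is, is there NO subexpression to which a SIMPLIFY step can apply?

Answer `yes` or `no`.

Expression: ((((a+y)*(y+5))*a)+1)
Scanning for simplifiable subexpressions (pre-order)...
  at root: ((((a+y)*(y+5))*a)+1) (not simplifiable)
  at L: (((a+y)*(y+5))*a) (not simplifiable)
  at LL: ((a+y)*(y+5)) (not simplifiable)
  at LLL: (a+y) (not simplifiable)
  at LLR: (y+5) (not simplifiable)
Result: no simplifiable subexpression found -> normal form.

Answer: yes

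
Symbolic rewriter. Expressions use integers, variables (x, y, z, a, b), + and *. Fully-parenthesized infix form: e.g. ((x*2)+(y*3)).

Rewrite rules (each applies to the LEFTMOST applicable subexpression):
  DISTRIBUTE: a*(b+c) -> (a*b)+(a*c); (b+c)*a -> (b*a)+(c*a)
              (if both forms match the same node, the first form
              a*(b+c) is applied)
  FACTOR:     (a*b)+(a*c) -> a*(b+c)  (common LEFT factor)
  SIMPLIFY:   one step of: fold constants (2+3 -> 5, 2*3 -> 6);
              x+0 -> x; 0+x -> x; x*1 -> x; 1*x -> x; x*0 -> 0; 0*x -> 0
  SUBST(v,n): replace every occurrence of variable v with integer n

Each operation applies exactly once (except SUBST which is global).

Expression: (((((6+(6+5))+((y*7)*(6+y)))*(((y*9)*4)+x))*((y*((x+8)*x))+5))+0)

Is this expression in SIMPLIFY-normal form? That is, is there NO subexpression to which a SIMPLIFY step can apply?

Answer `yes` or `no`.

Answer: no

Derivation:
Expression: (((((6+(6+5))+((y*7)*(6+y)))*(((y*9)*4)+x))*((y*((x+8)*x))+5))+0)
Scanning for simplifiable subexpressions (pre-order)...
  at root: (((((6+(6+5))+((y*7)*(6+y)))*(((y*9)*4)+x))*((y*((x+8)*x))+5))+0) (SIMPLIFIABLE)
  at L: ((((6+(6+5))+((y*7)*(6+y)))*(((y*9)*4)+x))*((y*((x+8)*x))+5)) (not simplifiable)
  at LL: (((6+(6+5))+((y*7)*(6+y)))*(((y*9)*4)+x)) (not simplifiable)
  at LLL: ((6+(6+5))+((y*7)*(6+y))) (not simplifiable)
  at LLLL: (6+(6+5)) (not simplifiable)
  at LLLLR: (6+5) (SIMPLIFIABLE)
  at LLLR: ((y*7)*(6+y)) (not simplifiable)
  at LLLRL: (y*7) (not simplifiable)
  at LLLRR: (6+y) (not simplifiable)
  at LLR: (((y*9)*4)+x) (not simplifiable)
  at LLRL: ((y*9)*4) (not simplifiable)
  at LLRLL: (y*9) (not simplifiable)
  at LR: ((y*((x+8)*x))+5) (not simplifiable)
  at LRL: (y*((x+8)*x)) (not simplifiable)
  at LRLR: ((x+8)*x) (not simplifiable)
  at LRLRL: (x+8) (not simplifiable)
Found simplifiable subexpr at path root: (((((6+(6+5))+((y*7)*(6+y)))*(((y*9)*4)+x))*((y*((x+8)*x))+5))+0)
One SIMPLIFY step would give: ((((6+(6+5))+((y*7)*(6+y)))*(((y*9)*4)+x))*((y*((x+8)*x))+5))
-> NOT in normal form.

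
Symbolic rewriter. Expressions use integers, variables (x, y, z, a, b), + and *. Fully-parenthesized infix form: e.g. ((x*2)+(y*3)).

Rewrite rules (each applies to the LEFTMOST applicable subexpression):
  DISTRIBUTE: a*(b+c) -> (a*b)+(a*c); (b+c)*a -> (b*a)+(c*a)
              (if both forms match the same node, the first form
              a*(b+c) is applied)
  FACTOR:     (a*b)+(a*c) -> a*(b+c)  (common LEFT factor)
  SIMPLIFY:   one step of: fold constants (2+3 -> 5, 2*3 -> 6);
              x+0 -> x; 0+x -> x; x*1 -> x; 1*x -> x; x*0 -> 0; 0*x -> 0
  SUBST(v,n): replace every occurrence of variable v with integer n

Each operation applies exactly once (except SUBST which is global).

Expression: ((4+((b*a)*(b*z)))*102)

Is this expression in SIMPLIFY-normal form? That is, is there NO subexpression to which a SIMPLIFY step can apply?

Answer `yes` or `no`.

Answer: yes

Derivation:
Expression: ((4+((b*a)*(b*z)))*102)
Scanning for simplifiable subexpressions (pre-order)...
  at root: ((4+((b*a)*(b*z)))*102) (not simplifiable)
  at L: (4+((b*a)*(b*z))) (not simplifiable)
  at LR: ((b*a)*(b*z)) (not simplifiable)
  at LRL: (b*a) (not simplifiable)
  at LRR: (b*z) (not simplifiable)
Result: no simplifiable subexpression found -> normal form.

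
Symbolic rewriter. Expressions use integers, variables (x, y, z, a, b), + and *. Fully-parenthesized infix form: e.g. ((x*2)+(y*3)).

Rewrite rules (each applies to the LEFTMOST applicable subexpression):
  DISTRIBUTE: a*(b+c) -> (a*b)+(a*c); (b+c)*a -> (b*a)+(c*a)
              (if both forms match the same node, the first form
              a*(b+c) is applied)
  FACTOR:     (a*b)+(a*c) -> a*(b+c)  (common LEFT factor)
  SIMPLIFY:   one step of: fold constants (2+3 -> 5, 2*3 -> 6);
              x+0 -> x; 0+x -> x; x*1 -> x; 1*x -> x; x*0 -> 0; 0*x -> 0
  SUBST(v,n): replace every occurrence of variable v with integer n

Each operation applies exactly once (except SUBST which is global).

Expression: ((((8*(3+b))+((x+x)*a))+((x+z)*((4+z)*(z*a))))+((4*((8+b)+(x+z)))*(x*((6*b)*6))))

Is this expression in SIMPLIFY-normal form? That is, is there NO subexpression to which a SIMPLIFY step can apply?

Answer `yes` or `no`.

Answer: yes

Derivation:
Expression: ((((8*(3+b))+((x+x)*a))+((x+z)*((4+z)*(z*a))))+((4*((8+b)+(x+z)))*(x*((6*b)*6))))
Scanning for simplifiable subexpressions (pre-order)...
  at root: ((((8*(3+b))+((x+x)*a))+((x+z)*((4+z)*(z*a))))+((4*((8+b)+(x+z)))*(x*((6*b)*6)))) (not simplifiable)
  at L: (((8*(3+b))+((x+x)*a))+((x+z)*((4+z)*(z*a)))) (not simplifiable)
  at LL: ((8*(3+b))+((x+x)*a)) (not simplifiable)
  at LLL: (8*(3+b)) (not simplifiable)
  at LLLR: (3+b) (not simplifiable)
  at LLR: ((x+x)*a) (not simplifiable)
  at LLRL: (x+x) (not simplifiable)
  at LR: ((x+z)*((4+z)*(z*a))) (not simplifiable)
  at LRL: (x+z) (not simplifiable)
  at LRR: ((4+z)*(z*a)) (not simplifiable)
  at LRRL: (4+z) (not simplifiable)
  at LRRR: (z*a) (not simplifiable)
  at R: ((4*((8+b)+(x+z)))*(x*((6*b)*6))) (not simplifiable)
  at RL: (4*((8+b)+(x+z))) (not simplifiable)
  at RLR: ((8+b)+(x+z)) (not simplifiable)
  at RLRL: (8+b) (not simplifiable)
  at RLRR: (x+z) (not simplifiable)
  at RR: (x*((6*b)*6)) (not simplifiable)
  at RRR: ((6*b)*6) (not simplifiable)
  at RRRL: (6*b) (not simplifiable)
Result: no simplifiable subexpression found -> normal form.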